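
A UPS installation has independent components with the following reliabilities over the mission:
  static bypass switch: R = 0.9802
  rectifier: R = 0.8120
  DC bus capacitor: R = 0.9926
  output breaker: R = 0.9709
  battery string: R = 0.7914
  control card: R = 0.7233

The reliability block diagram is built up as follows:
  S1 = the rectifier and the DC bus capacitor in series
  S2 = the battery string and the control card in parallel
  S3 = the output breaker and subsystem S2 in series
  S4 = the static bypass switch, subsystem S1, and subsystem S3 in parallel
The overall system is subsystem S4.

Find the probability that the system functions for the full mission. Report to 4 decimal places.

Series (rectifier and DC bus capacitor): 0.812000 × 0.992600 = 0.805991
Parallel (battery string and control card): 1 − (1 − 0.791400)(1 − 0.723300) = 0.942280
Series (output breaker and [0.942280]): 0.970900 × 0.942280 = 0.914860
Parallel (static bypass switch, [0.805991], and [0.914860]): 1 − (1 − 0.980200)(1 − 0.805991)(1 − 0.914860) = 0.9997

0.9997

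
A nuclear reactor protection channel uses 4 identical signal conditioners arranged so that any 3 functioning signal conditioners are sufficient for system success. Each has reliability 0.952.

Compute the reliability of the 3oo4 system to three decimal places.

0.987

R = Σ_{i=3}^{4} C(4,i) p^i (1−p)^{4−i} with p = 0.952
C(4,3)·0.952^3·0.048^1 = 0.16566
C(4,4)·0.952^4·0.048^0 = 0.82139
Sum = 0.987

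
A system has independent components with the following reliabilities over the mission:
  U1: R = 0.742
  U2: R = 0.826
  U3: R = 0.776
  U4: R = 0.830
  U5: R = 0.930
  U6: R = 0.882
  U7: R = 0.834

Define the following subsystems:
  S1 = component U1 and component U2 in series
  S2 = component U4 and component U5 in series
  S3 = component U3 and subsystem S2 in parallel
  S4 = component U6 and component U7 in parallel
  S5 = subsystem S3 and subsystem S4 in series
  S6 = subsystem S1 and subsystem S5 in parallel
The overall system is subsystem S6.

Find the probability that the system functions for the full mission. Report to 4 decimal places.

Series (U1 and U2): 0.742000 × 0.826000 = 0.612892
Series (U4 and U5): 0.830000 × 0.930000 = 0.771900
Parallel (U3 and [0.771900]): 1 − (1 − 0.776000)(1 − 0.771900) = 0.948906
Parallel (U6 and U7): 1 − (1 − 0.882000)(1 − 0.834000) = 0.980412
Series ([0.948906] and [0.980412]): 0.948906 × 0.980412 = 0.930319
Parallel ([0.612892] and [0.930319]): 1 − (1 − 0.612892)(1 − 0.930319) = 0.9730

0.9730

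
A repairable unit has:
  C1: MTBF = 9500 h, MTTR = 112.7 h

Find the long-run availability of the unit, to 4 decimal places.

0.9883

A(C1) = MTBF/(MTBF+MTTR) = 9500/(9500+112.7) = 0.9883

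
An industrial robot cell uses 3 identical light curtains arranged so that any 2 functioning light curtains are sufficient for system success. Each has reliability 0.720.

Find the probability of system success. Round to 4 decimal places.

0.8087

R = Σ_{i=2}^{3} C(3,i) p^i (1−p)^{3−i} with p = 0.720
C(3,2)·0.720^2·0.280^1 = 0.435456
C(3,3)·0.720^3·0.280^0 = 0.373248
Sum = 0.8087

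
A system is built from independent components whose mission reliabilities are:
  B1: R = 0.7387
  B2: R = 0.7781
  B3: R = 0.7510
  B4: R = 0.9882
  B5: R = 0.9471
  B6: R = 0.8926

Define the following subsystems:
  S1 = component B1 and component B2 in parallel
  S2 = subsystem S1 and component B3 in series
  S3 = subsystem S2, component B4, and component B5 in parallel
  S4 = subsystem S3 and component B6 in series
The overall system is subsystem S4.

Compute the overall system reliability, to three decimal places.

0.892

Parallel (B1 and B2): 1 − (1 − 0.73870)(1 − 0.77810) = 0.94202
Series ([0.94202] and B3): 0.94202 × 0.75100 = 0.70746
Parallel ([0.70746], B4, and B5): 1 − (1 − 0.70746)(1 − 0.98820)(1 − 0.94710) = 0.99982
Series ([0.99982] and B6): 0.99982 × 0.89260 = 0.892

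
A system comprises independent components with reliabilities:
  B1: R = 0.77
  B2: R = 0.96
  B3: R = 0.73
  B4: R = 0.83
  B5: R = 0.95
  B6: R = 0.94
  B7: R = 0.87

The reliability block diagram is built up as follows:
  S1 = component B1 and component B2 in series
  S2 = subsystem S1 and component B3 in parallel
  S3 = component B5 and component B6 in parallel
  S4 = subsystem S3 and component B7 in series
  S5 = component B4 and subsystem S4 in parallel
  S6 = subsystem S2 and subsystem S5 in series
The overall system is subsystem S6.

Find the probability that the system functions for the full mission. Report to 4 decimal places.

Series (B1 and B2): 0.770000 × 0.960000 = 0.739200
Parallel ([0.739200] and B3): 1 − (1 − 0.739200)(1 − 0.730000) = 0.929584
Parallel (B5 and B6): 1 − (1 − 0.950000)(1 − 0.940000) = 0.997000
Series ([0.997000] and B7): 0.997000 × 0.870000 = 0.867390
Parallel (B4 and [0.867390]): 1 − (1 − 0.830000)(1 − 0.867390) = 0.977456
Series ([0.929584] and [0.977456]): 0.929584 × 0.977456 = 0.9086

0.9086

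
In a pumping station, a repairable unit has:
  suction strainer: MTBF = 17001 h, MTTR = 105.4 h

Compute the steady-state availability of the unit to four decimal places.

A(suction strainer) = MTBF/(MTBF+MTTR) = 17001/(17001+105.4) = 0.9938

0.9938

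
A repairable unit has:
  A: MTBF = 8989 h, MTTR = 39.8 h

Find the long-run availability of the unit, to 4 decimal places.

A(A) = MTBF/(MTBF+MTTR) = 8989/(8989+39.8) = 0.9956

0.9956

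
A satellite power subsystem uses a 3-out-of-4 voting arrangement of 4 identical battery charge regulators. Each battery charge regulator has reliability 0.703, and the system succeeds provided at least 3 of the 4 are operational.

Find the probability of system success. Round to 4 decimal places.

0.6570

R = Σ_{i=3}^{4} C(4,i) p^i (1−p)^{4−i} with p = 0.703
C(4,3)·0.703^3·0.297^1 = 0.412746
C(4,4)·0.703^4·0.297^0 = 0.244243
Sum = 0.6570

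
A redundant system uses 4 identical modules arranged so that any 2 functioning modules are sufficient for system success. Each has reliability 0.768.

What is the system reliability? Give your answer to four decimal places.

0.9587

R = Σ_{i=2}^{4} C(4,i) p^i (1−p)^{4−i} with p = 0.768
C(4,2)·0.768^2·0.232^2 = 0.190480
C(4,3)·0.768^3·0.232^1 = 0.420370
C(4,4)·0.768^4·0.232^0 = 0.347892
Sum = 0.9587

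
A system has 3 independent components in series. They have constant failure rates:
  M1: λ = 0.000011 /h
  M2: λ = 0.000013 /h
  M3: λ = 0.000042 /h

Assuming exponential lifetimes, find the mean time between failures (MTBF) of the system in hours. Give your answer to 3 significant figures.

15200

Series of exponential components: λ_sys = Σ λ_i
λ_sys = 0.000011 + 0.000013 + 0.000042 = 6.6000e-05 /h
MTBF = 1 / λ_sys = 15200 h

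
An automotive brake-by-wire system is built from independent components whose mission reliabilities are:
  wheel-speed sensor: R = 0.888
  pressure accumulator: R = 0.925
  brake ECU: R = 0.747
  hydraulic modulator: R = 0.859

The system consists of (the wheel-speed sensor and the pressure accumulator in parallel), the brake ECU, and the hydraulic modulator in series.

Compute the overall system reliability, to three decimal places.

0.636

Parallel (wheel-speed sensor and pressure accumulator): 1 − (1 − 0.88800)(1 − 0.92500) = 0.99160
Series ([0.99160], brake ECU, and hydraulic modulator): 0.99160 × 0.74700 × 0.85900 = 0.636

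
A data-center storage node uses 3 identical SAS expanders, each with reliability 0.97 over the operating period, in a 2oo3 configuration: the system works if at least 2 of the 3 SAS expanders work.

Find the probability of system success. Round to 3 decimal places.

0.997

R = Σ_{i=2}^{3} C(3,i) p^i (1−p)^{3−i} with p = 0.97
C(3,2)·0.97^2·0.03^1 = 0.08468
C(3,3)·0.97^3·0.03^0 = 0.91267
Sum = 0.997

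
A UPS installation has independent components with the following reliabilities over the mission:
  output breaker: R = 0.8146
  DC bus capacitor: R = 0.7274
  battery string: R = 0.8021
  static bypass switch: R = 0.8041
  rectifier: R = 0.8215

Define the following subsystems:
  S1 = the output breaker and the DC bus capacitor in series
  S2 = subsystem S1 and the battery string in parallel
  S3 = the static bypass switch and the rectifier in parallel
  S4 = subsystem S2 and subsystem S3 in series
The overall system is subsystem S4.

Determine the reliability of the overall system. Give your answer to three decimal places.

0.887

Series (output breaker and DC bus capacitor): 0.81460 × 0.72740 = 0.59254
Parallel ([0.59254] and battery string): 1 − (1 − 0.59254)(1 − 0.80210) = 0.91936
Parallel (static bypass switch and rectifier): 1 − (1 − 0.80410)(1 − 0.82150) = 0.96503
Series ([0.91936] and [0.96503]): 0.91936 × 0.96503 = 0.887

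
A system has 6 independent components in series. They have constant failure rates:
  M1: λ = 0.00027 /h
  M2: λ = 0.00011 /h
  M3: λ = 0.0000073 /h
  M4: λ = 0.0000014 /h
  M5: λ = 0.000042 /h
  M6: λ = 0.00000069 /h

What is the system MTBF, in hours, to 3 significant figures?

Series of exponential components: λ_sys = Σ λ_i
λ_sys = 0.00027 + 0.00011 + 0.0000073 + 0.0000014 + 0.000042 + 0.00000069 = 4.3139e-04 /h
MTBF = 1 / λ_sys = 2320 h

2320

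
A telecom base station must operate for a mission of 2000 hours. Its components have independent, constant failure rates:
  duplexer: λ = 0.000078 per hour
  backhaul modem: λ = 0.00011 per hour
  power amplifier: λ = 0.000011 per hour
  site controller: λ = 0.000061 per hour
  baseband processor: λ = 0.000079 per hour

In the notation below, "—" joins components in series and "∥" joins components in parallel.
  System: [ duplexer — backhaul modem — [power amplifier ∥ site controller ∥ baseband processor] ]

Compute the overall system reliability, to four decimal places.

R(duplexer) = exp(−0.000078 × 2000) = 0.855559
R(backhaul modem) = exp(−0.00011 × 2000) = 0.802519
R(power amplifier) = exp(−0.000011 × 2000) = 0.978240
R(site controller) = exp(−0.000061 × 2000) = 0.885148
R(baseband processor) = exp(−0.000079 × 2000) = 0.853850
Parallel (power amplifier, site controller, and baseband processor): 1 − (1 − 0.978240)(1 − 0.885148)(1 − 0.853850) = 0.999635
Series (duplexer, backhaul modem, and [0.999635]): 0.855559 × 0.802519 × 0.999635 = 0.6864

0.6864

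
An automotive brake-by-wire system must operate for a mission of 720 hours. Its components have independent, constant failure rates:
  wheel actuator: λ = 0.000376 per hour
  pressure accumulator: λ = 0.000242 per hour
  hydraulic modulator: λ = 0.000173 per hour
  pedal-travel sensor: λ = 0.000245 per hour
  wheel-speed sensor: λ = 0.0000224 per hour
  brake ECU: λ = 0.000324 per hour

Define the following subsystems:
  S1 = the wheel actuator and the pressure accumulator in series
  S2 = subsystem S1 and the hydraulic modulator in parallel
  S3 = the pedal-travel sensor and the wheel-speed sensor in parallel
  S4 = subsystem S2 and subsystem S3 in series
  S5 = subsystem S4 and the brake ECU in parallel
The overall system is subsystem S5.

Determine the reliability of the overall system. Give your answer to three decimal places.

0.991

R(wheel actuator) = exp(−0.000376 × 720) = 0.76283
R(pressure accumulator) = exp(−0.000242 × 720) = 0.84010
R(hydraulic modulator) = exp(−0.000173 × 720) = 0.88289
R(pedal-travel sensor) = exp(−0.000245 × 720) = 0.83828
R(wheel-speed sensor) = exp(−0.0000224 × 720) = 0.98400
R(brake ECU) = exp(−0.000324 × 720) = 0.79193
Series (wheel actuator and pressure accumulator): 0.76283 × 0.84010 = 0.64085
Parallel ([0.64085] and hydraulic modulator): 1 − (1 − 0.64085)(1 − 0.88289) = 0.95794
Parallel (pedal-travel sensor and wheel-speed sensor): 1 − (1 − 0.83828)(1 − 0.98400) = 0.99741
Series ([0.95794] and [0.99741]): 0.95794 × 0.99741 = 0.95546
Parallel ([0.95546] and brake ECU): 1 − (1 − 0.95546)(1 − 0.79193) = 0.991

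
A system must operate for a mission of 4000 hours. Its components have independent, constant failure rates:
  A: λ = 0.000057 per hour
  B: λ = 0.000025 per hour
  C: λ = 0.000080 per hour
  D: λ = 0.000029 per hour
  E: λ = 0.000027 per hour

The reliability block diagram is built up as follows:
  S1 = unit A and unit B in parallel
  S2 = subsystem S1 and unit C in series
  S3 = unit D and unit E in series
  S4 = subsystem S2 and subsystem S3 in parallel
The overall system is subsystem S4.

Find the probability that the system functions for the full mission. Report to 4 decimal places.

R(A) = exp(−0.000057 × 4000) = 0.796124
R(B) = exp(−0.000025 × 4000) = 0.904837
R(C) = exp(−0.000080 × 4000) = 0.726149
R(D) = exp(−0.000029 × 4000) = 0.890475
R(E) = exp(−0.000027 × 4000) = 0.897628
Parallel (A and B): 1 − (1 − 0.796124)(1 − 0.904837) = 0.980599
Series ([0.980599] and C): 0.980599 × 0.726149 = 0.712061
Series (D and E): 0.890475 × 0.897628 = 0.799315
Parallel ([0.712061] and [0.799315]): 1 − (1 − 0.712061)(1 − 0.799315) = 0.9422

0.9422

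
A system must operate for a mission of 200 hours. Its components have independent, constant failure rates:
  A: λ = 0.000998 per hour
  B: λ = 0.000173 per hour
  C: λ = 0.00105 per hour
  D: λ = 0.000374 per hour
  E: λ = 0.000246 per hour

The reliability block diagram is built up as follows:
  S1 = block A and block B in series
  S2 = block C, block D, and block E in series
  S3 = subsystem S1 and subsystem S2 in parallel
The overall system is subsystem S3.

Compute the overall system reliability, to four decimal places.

0.9407

R(A) = exp(−0.000998 × 200) = 0.819058
R(B) = exp(−0.000173 × 200) = 0.965992
R(C) = exp(−0.00105 × 200) = 0.810584
R(D) = exp(−0.000374 × 200) = 0.927929
R(E) = exp(−0.000246 × 200) = 0.951991
Series (A and B): 0.819058 × 0.965992 = 0.791203
Series (C, D, and E): 0.810584 × 0.927929 × 0.951991 = 0.716054
Parallel ([0.791203] and [0.716054]): 1 − (1 − 0.791203)(1 − 0.716054) = 0.9407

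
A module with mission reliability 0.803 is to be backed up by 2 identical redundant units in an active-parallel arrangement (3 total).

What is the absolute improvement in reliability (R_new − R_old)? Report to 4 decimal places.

0.1894

R_before = 0.803
R_after = 1 − (1 − 0.803)^3 = 0.9924
ΔR = 0.9924 − 0.803 = 0.1894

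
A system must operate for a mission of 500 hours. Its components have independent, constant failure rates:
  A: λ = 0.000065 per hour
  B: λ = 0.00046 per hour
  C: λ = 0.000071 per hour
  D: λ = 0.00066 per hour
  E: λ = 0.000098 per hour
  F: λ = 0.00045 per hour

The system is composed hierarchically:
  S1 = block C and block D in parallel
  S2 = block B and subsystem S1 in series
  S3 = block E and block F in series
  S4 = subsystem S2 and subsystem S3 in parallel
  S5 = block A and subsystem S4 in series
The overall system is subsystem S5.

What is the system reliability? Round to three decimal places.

0.919

R(A) = exp(−0.000065 × 500) = 0.96802
R(B) = exp(−0.00046 × 500) = 0.79453
R(C) = exp(−0.000071 × 500) = 0.96512
R(D) = exp(−0.00066 × 500) = 0.71892
R(E) = exp(−0.000098 × 500) = 0.95218
R(F) = exp(−0.00045 × 500) = 0.79852
Parallel (C and D): 1 − (1 − 0.96512)(1 − 0.71892) = 0.99020
Series (B and [0.99020]): 0.79453 × 0.99020 = 0.78674
Series (E and F): 0.95218 × 0.79852 = 0.76033
Parallel ([0.78674] and [0.76033]): 1 − (1 − 0.78674)(1 − 0.76033) = 0.94889
Series (A and [0.94889]): 0.96802 × 0.94889 = 0.919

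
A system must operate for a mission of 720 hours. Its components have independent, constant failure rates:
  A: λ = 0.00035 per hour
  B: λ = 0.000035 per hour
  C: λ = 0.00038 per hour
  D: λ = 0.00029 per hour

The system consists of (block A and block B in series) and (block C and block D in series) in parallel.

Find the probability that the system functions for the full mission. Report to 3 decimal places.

0.907

R(A) = exp(−0.00035 × 720) = 0.77724
R(B) = exp(−0.000035 × 720) = 0.97511
R(C) = exp(−0.00038 × 720) = 0.76064
R(D) = exp(−0.00029 × 720) = 0.81156
Series (A and B): 0.77724 × 0.97511 = 0.75789
Series (C and D): 0.76064 × 0.81156 = 0.61730
Parallel ([0.75789] and [0.61730]): 1 − (1 − 0.75789)(1 − 0.61730) = 0.907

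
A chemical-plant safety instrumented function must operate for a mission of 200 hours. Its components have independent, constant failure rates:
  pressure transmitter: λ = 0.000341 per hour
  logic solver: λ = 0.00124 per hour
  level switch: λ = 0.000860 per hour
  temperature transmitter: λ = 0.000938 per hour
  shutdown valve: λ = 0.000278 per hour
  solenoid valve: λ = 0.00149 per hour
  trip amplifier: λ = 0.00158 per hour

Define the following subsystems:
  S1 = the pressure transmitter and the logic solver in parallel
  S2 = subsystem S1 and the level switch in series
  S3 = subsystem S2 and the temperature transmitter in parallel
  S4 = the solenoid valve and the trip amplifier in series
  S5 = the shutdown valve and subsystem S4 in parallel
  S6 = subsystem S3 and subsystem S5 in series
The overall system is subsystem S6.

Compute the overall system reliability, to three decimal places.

R(pressure transmitter) = exp(−0.000341 × 200) = 0.93407
R(logic solver) = exp(−0.00124 × 200) = 0.78036
R(level switch) = exp(−0.000860 × 200) = 0.84198
R(temperature transmitter) = exp(−0.000938 × 200) = 0.82895
R(shutdown valve) = exp(−0.000278 × 200) = 0.94592
R(solenoid valve) = exp(−0.00149 × 200) = 0.74230
R(trip amplifier) = exp(−0.00158 × 200) = 0.72906
Parallel (pressure transmitter and logic solver): 1 − (1 − 0.93407)(1 − 0.78036) = 0.98552
Series ([0.98552] and level switch): 0.98552 × 0.84198 = 0.82979
Parallel ([0.82979] and temperature transmitter): 1 − (1 − 0.82979)(1 − 0.82895) = 0.97089
Series (solenoid valve and trip amplifier): 0.74230 × 0.72906 = 0.54118
Parallel (shutdown valve and [0.54118]): 1 − (1 − 0.94592)(1 − 0.54118) = 0.97519
Series ([0.97089] and [0.97519]): 0.97089 × 0.97519 = 0.947

0.947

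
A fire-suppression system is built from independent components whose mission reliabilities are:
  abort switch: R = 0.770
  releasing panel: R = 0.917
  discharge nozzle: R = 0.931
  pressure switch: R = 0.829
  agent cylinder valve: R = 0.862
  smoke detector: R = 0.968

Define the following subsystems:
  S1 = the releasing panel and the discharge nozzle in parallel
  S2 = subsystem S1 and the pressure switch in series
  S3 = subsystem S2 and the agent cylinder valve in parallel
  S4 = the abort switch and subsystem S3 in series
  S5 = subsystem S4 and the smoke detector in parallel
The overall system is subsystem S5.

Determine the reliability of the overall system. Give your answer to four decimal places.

Parallel (releasing panel and discharge nozzle): 1 − (1 − 0.917000)(1 − 0.931000) = 0.994273
Series ([0.994273] and pressure switch): 0.994273 × 0.829000 = 0.824252
Parallel ([0.824252] and agent cylinder valve): 1 − (1 − 0.824252)(1 − 0.862000) = 0.975747
Series (abort switch and [0.975747]): 0.770000 × 0.975747 = 0.751325
Parallel ([0.751325] and smoke detector): 1 − (1 − 0.751325)(1 − 0.968000) = 0.9920

0.9920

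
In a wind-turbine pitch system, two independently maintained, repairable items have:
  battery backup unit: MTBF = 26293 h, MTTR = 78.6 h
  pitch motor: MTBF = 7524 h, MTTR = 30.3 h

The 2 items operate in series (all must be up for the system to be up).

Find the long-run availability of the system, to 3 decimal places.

0.993

A(battery backup unit) = MTBF/(MTBF+MTTR) = 26293/(26293+78.6) = 0.997020
A(pitch motor) = MTBF/(MTBF+MTTR) = 7524/(7524+30.3) = 0.995989
Series availability: 0.997020 × 0.995989 = 0.993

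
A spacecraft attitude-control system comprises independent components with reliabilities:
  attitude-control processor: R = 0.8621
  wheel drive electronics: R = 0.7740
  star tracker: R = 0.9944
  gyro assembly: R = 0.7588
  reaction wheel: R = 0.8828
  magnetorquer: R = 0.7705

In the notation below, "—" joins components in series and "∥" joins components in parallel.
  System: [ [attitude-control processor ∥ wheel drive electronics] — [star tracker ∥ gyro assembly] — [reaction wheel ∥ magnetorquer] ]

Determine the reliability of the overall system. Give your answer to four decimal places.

0.9415

Parallel (attitude-control processor and wheel drive electronics): 1 − (1 − 0.862100)(1 − 0.774000) = 0.968835
Parallel (star tracker and gyro assembly): 1 − (1 − 0.994400)(1 − 0.758800) = 0.998649
Parallel (reaction wheel and magnetorquer): 1 − (1 − 0.882800)(1 − 0.770500) = 0.973103
Series ([0.968835], [0.998649], and [0.973103]): 0.968835 × 0.998649 × 0.973103 = 0.9415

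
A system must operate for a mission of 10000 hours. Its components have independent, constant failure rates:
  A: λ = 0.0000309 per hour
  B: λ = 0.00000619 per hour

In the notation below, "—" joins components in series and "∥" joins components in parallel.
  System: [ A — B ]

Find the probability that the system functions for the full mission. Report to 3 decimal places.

0.690

R(A) = exp(−0.0000309 × 10000) = 0.73418
R(B) = exp(−0.00000619 × 10000) = 0.93998
Series (A and B): 0.73418 × 0.93998 = 0.690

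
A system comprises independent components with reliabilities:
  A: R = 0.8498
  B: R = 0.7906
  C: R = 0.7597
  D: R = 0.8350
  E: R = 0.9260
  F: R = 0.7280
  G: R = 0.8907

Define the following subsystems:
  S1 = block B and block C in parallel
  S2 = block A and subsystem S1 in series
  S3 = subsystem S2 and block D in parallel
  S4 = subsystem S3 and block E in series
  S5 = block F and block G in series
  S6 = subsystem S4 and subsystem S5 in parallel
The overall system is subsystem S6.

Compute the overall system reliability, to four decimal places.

Parallel (B and C): 1 − (1 − 0.790600)(1 − 0.759700) = 0.949681
Series (A and [0.949681]): 0.849800 × 0.949681 = 0.807039
Parallel ([0.807039] and D): 1 − (1 − 0.807039)(1 − 0.835000) = 0.968161
Series ([0.968161] and E): 0.968161 × 0.926000 = 0.896517
Series (F and G): 0.728000 × 0.890700 = 0.648430
Parallel ([0.896517] and [0.648430]): 1 − (1 − 0.896517)(1 − 0.648430) = 0.9636

0.9636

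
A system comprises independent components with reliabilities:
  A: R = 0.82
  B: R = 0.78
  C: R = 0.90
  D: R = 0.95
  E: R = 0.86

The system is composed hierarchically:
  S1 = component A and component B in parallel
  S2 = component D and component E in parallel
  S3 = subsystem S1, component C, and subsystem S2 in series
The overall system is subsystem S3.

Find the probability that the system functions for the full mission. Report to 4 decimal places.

0.8583

Parallel (A and B): 1 − (1 − 0.820000)(1 − 0.780000) = 0.960400
Parallel (D and E): 1 − (1 − 0.950000)(1 − 0.860000) = 0.993000
Series ([0.960400], C, and [0.993000]): 0.960400 × 0.900000 × 0.993000 = 0.8583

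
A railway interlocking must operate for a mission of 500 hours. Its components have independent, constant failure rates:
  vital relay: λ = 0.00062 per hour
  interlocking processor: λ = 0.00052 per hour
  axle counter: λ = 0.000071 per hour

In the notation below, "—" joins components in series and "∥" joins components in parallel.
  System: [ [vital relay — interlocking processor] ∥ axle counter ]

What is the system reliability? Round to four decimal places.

0.9848

R(vital relay) = exp(−0.00062 × 500) = 0.733447
R(interlocking processor) = exp(−0.00052 × 500) = 0.771052
R(axle counter) = exp(−0.000071 × 500) = 0.965123
Series (vital relay and interlocking processor): 0.733447 × 0.771052 = 0.565526
Parallel ([0.565526] and axle counter): 1 − (1 − 0.565526)(1 − 0.965123) = 0.9848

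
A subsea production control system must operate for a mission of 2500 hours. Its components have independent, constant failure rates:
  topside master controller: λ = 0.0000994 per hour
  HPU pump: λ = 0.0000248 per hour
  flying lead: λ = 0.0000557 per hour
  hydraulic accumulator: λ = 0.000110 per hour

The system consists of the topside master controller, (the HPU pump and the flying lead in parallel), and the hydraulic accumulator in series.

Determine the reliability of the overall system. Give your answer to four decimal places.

0.5878

R(topside master controller) = exp(−0.0000994 × 2500) = 0.779970
R(HPU pump) = exp(−0.0000248 × 2500) = 0.939883
R(flying lead) = exp(−0.0000557 × 2500) = 0.870010
R(hydraulic accumulator) = exp(−0.000110 × 2500) = 0.759572
Parallel (HPU pump and flying lead): 1 − (1 − 0.939883)(1 − 0.870010) = 0.992185
Series (topside master controller, [0.992185], and hydraulic accumulator): 0.779970 × 0.992185 × 0.759572 = 0.5878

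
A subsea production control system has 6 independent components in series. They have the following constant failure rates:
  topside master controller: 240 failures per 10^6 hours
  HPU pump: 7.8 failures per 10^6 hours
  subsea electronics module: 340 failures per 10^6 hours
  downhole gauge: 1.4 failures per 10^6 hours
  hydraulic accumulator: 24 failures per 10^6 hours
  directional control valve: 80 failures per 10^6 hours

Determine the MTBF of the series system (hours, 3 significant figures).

1440

Series of exponential components: λ_sys = Σ λ_i
λ_sys = 0.00024 + 0.0000078 + 0.00034 + 0.0000014 + 0.000024 + 0.000080 = 6.9320e-04 /h
MTBF = 1 / λ_sys = 1440 h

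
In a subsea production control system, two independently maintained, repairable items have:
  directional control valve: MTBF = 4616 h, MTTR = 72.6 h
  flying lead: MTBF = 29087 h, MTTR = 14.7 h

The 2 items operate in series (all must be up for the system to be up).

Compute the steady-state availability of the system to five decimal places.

0.98402

A(directional control valve) = MTBF/(MTBF+MTTR) = 4616/(4616+72.6) = 0.984516
A(flying lead) = MTBF/(MTBF+MTTR) = 29087/(29087+14.7) = 0.999495
Series availability: 0.984516 × 0.999495 = 0.98402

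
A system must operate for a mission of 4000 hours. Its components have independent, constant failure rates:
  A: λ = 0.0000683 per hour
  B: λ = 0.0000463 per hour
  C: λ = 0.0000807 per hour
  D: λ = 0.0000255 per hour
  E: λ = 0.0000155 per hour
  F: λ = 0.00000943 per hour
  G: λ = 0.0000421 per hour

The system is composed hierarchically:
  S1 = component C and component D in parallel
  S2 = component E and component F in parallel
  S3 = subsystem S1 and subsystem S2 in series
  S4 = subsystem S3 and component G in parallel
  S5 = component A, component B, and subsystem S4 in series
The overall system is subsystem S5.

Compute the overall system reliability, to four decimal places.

0.6295

R(A) = exp(−0.0000683 × 4000) = 0.760941
R(B) = exp(−0.0000463 × 4000) = 0.830938
R(C) = exp(−0.0000807 × 4000) = 0.724119
R(D) = exp(−0.0000255 × 4000) = 0.903030
R(E) = exp(−0.0000155 × 4000) = 0.939883
R(F) = exp(−0.00000943 × 4000) = 0.962983
R(G) = exp(−0.0000421 × 4000) = 0.845016
Parallel (C and D): 1 − (1 − 0.724119)(1 − 0.903030) = 0.973248
Parallel (E and F): 1 − (1 − 0.939883)(1 − 0.962983) = 0.997775
Series ([0.973248] and [0.997775]): 0.973248 × 0.997775 = 0.971083
Parallel ([0.971083] and G): 1 − (1 − 0.971083)(1 − 0.845016) = 0.995518
Series (A, B, and [0.995518]): 0.760941 × 0.830938 × 0.995518 = 0.6295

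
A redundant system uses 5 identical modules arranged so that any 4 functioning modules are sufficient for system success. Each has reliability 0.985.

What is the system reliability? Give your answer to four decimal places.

0.9978

R = Σ_{i=4}^{5} C(5,i) p^i (1−p)^{5−i} with p = 0.985
C(5,4)·0.985^4·0.015^1 = 0.070600
C(5,5)·0.985^5·0.015^0 = 0.927217
Sum = 0.9978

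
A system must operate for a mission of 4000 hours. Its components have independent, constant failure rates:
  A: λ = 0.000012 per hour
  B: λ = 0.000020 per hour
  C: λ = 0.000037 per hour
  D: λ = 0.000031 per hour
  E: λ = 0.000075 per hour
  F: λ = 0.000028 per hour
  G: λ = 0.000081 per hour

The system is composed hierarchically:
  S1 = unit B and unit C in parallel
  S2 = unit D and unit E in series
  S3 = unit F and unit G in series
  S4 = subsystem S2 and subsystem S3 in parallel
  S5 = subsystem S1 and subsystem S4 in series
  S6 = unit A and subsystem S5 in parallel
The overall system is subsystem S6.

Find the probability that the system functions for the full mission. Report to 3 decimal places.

R(A) = exp(−0.000012 × 4000) = 0.95313
R(B) = exp(−0.000020 × 4000) = 0.92312
R(C) = exp(−0.000037 × 4000) = 0.86243
R(D) = exp(−0.000031 × 4000) = 0.88338
R(E) = exp(−0.000075 × 4000) = 0.74082
R(F) = exp(−0.000028 × 4000) = 0.89404
R(G) = exp(−0.000081 × 4000) = 0.72325
Parallel (B and C): 1 − (1 − 0.92312)(1 − 0.86243) = 0.98942
Series (D and E): 0.88338 × 0.74082 = 0.65443
Series (F and G): 0.89404 × 0.72325 = 0.64661
Parallel ([0.65443] and [0.64661]): 1 − (1 − 0.65443)(1 − 0.64661) = 0.87788
Series ([0.98942] and [0.87788]): 0.98942 × 0.87788 = 0.86859
Parallel (A and [0.86859]): 1 − (1 − 0.95313)(1 − 0.86859) = 0.994

0.994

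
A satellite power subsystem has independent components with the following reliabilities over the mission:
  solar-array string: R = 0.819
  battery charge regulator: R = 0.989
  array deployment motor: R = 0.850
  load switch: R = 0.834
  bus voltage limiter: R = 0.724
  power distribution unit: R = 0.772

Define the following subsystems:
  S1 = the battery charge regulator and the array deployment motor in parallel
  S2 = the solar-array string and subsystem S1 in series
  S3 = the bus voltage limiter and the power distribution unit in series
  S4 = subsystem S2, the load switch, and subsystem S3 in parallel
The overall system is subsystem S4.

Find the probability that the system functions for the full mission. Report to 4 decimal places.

0.9866

Parallel (battery charge regulator and array deployment motor): 1 − (1 − 0.989000)(1 − 0.850000) = 0.998350
Series (solar-array string and [0.998350]): 0.819000 × 0.998350 = 0.817649
Series (bus voltage limiter and power distribution unit): 0.724000 × 0.772000 = 0.558928
Parallel ([0.817649], load switch, and [0.558928]): 1 − (1 − 0.817649)(1 − 0.834000)(1 − 0.558928) = 0.9866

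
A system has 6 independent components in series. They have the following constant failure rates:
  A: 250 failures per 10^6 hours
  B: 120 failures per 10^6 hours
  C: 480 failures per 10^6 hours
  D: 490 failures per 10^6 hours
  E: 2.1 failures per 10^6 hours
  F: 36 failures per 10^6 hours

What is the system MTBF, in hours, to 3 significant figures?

Series of exponential components: λ_sys = Σ λ_i
λ_sys = 0.00025 + 0.00012 + 0.00048 + 0.00049 + 0.0000021 + 0.000036 = 1.3781e-03 /h
MTBF = 1 / λ_sys = 726 h

726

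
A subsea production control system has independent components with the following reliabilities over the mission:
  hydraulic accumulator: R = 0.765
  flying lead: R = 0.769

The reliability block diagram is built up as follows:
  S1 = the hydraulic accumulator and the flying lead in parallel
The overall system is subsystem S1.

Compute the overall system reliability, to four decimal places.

0.9457

Parallel (hydraulic accumulator and flying lead): 1 − (1 − 0.765000)(1 − 0.769000) = 0.9457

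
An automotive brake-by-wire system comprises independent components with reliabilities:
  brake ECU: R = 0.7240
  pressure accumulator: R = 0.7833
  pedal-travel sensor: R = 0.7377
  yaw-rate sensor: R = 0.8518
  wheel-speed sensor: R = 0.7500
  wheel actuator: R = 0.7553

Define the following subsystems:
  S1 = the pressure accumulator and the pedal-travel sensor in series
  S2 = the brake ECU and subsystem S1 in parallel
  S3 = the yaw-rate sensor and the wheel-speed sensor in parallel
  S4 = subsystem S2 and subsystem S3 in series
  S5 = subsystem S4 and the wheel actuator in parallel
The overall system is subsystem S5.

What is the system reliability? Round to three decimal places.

Series (pressure accumulator and pedal-travel sensor): 0.78330 × 0.73770 = 0.57784
Parallel (brake ECU and [0.57784]): 1 − (1 − 0.72400)(1 − 0.57784) = 0.88348
Parallel (yaw-rate sensor and wheel-speed sensor): 1 − (1 − 0.85180)(1 − 0.75000) = 0.96295
Series ([0.88348] and [0.96295]): 0.88348 × 0.96295 = 0.85075
Parallel ([0.85075] and wheel actuator): 1 − (1 − 0.85075)(1 − 0.75530) = 0.963

0.963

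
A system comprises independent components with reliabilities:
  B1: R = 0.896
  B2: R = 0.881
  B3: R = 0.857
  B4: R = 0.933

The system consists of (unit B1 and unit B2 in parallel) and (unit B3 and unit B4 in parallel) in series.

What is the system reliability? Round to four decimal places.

Parallel (B1 and B2): 1 − (1 − 0.896000)(1 − 0.881000) = 0.987624
Parallel (B3 and B4): 1 − (1 − 0.857000)(1 − 0.933000) = 0.990419
Series ([0.987624] and [0.990419]): 0.987624 × 0.990419 = 0.9782

0.9782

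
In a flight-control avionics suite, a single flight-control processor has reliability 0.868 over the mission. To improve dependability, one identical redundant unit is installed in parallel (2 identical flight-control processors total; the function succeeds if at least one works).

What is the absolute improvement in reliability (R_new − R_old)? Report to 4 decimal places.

0.1146

R_before = 0.868
R_after = 1 − (1 − 0.868)^2 = 0.9826
ΔR = 0.9826 − 0.868 = 0.1146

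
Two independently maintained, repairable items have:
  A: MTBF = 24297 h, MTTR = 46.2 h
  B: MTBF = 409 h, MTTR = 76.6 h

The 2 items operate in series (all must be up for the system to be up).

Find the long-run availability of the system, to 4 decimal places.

A(A) = MTBF/(MTBF+MTTR) = 24297/(24297+46.2) = 0.998102
A(B) = MTBF/(MTBF+MTTR) = 409/(409+76.6) = 0.842257
Series availability: 0.998102 × 0.842257 = 0.8407

0.8407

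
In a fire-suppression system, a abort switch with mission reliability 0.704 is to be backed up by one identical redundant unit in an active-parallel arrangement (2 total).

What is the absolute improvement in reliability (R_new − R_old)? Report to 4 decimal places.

R_before = 0.704
R_after = 1 − (1 − 0.704)^2 = 0.9124
ΔR = 0.9124 − 0.704 = 0.2084

0.2084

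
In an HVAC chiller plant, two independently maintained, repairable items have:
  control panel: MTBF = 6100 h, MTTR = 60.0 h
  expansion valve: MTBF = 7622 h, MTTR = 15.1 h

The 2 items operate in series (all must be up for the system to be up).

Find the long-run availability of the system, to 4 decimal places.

0.9883

A(control panel) = MTBF/(MTBF+MTTR) = 6100/(6100+60.0) = 0.990260
A(expansion valve) = MTBF/(MTBF+MTTR) = 7622/(7622+15.1) = 0.998023
Series availability: 0.990260 × 0.998023 = 0.9883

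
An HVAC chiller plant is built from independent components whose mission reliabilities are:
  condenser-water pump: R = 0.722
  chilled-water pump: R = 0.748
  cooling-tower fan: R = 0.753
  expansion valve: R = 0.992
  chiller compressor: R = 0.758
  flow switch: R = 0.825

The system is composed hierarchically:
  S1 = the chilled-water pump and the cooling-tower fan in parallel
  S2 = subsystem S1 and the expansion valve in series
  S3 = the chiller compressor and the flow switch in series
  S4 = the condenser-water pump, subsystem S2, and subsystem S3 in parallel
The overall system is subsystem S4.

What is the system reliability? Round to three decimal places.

0.993

Parallel (chilled-water pump and cooling-tower fan): 1 − (1 − 0.74800)(1 − 0.75300) = 0.93776
Series ([0.93776] and expansion valve): 0.93776 × 0.99200 = 0.93026
Series (chiller compressor and flow switch): 0.75800 × 0.82500 = 0.62535
Parallel (condenser-water pump, [0.93026], and [0.62535]): 1 − (1 − 0.72200)(1 − 0.93026)(1 − 0.62535) = 0.993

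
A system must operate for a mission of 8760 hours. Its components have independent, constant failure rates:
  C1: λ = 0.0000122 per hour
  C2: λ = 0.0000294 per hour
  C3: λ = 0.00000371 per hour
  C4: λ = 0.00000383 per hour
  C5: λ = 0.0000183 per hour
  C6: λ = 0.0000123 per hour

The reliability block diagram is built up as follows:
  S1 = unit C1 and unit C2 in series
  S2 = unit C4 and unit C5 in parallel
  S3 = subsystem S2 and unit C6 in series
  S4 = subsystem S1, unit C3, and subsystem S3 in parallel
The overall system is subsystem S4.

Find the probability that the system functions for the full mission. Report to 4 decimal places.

0.9990

R(C1) = exp(−0.0000122 × 8760) = 0.898641
R(C2) = exp(−0.0000294 × 8760) = 0.772948
R(C3) = exp(−0.00000371 × 8760) = 0.968023
R(C4) = exp(−0.00000383 × 8760) = 0.967006
R(C5) = exp(−0.0000183 × 8760) = 0.851881
R(C6) = exp(−0.0000123 × 8760) = 0.897854
Series (C1 and C2): 0.898641 × 0.772948 = 0.694603
Parallel (C4 and C5): 1 − (1 − 0.967006)(1 − 0.851881) = 0.995113
Series ([0.995113] and C6): 0.995113 × 0.897854 = 0.893466
Parallel ([0.694603], C3, and [0.893466]): 1 − (1 − 0.694603)(1 − 0.968023)(1 − 0.893466) = 0.9990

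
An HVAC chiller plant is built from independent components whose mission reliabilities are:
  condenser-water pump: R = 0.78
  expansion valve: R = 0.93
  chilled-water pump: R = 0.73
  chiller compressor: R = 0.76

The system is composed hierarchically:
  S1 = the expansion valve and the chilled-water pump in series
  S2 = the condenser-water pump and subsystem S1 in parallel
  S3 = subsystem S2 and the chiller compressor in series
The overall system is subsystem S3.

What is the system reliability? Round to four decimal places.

0.7063

Series (expansion valve and chilled-water pump): 0.930000 × 0.730000 = 0.678900
Parallel (condenser-water pump and [0.678900]): 1 − (1 − 0.780000)(1 − 0.678900) = 0.929358
Series ([0.929358] and chiller compressor): 0.929358 × 0.760000 = 0.7063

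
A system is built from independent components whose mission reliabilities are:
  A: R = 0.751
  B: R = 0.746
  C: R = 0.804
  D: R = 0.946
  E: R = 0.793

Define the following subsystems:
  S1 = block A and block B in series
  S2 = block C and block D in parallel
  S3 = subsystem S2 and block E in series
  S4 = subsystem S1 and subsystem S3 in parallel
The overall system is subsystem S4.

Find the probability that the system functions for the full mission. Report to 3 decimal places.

0.905

Series (A and B): 0.75100 × 0.74600 = 0.56025
Parallel (C and D): 1 − (1 − 0.80400)(1 − 0.94600) = 0.98942
Series ([0.98942] and E): 0.98942 × 0.79300 = 0.78461
Parallel ([0.56025] and [0.78461]): 1 − (1 − 0.56025)(1 − 0.78461) = 0.905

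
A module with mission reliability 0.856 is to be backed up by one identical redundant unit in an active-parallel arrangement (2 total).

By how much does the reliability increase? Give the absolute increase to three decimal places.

0.123

R_before = 0.856
R_after = 1 − (1 − 0.856)^2 = 0.979
ΔR = 0.979 − 0.856 = 0.123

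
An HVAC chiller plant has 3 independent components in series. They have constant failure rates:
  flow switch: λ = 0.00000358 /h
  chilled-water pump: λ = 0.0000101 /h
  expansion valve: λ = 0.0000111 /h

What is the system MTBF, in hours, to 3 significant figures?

Series of exponential components: λ_sys = Σ λ_i
λ_sys = 0.00000358 + 0.0000101 + 0.0000111 = 2.4780e-05 /h
MTBF = 1 / λ_sys = 40400 h

40400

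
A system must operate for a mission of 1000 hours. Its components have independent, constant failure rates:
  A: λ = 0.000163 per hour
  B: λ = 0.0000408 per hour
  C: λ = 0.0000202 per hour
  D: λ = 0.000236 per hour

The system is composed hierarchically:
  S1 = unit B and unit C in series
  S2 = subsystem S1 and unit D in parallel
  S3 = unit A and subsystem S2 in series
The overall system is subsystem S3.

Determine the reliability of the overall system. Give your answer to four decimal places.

0.8390

R(A) = exp(−0.000163 × 1000) = 0.849591
R(B) = exp(−0.0000408 × 1000) = 0.960021
R(C) = exp(−0.0000202 × 1000) = 0.980003
R(D) = exp(−0.000236 × 1000) = 0.789781
Series (B and C): 0.960021 × 0.980003 = 0.940823
Parallel ([0.940823] and D): 1 − (1 − 0.940823)(1 − 0.789781) = 0.987560
Series (A and [0.987560]): 0.849591 × 0.987560 = 0.8390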